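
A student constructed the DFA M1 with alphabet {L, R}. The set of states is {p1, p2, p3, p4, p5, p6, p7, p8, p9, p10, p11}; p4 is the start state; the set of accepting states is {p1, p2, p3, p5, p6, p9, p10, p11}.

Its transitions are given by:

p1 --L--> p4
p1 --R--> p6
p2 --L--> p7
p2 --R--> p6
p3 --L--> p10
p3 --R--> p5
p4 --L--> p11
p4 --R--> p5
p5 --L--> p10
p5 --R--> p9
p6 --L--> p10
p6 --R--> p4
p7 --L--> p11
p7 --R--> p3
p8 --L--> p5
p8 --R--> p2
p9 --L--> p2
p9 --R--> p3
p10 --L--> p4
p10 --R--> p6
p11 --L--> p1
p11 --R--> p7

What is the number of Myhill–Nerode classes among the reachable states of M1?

States {p8} cannot be reached from the start state, so discard them.
Initial partition by acceptance: {p1,p2,p3,p5,p6,p9,p10,p11} | {p4,p7}.
On input L, block {p1,p2,p3,p5,p6,p9,p10,p11} splits into {p3,p5,p6,p9,p11} and {p1,p2,p10}.
Split {p3,p5,p6,p9,p11} by δ(·,R) → {p3,p5,p9} and {p6,p11}.
No further refinement is possible. Final partition (4 blocks): {p3,p5,p9} | {p4,p7} | {p1,p2,p10} | {p6,p11}.

4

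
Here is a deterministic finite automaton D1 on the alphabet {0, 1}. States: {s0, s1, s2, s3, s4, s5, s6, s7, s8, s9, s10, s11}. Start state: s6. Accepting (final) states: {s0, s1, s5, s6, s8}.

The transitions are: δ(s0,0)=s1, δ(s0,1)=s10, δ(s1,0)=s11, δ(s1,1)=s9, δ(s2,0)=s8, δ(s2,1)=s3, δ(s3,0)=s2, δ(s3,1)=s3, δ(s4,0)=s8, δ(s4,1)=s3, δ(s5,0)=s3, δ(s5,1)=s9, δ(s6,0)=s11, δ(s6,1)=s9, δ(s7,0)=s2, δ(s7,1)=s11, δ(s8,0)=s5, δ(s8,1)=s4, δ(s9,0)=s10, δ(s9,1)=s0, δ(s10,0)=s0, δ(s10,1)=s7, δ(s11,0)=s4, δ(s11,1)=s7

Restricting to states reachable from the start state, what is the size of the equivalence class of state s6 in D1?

P0 = {s0,s1,s5,s6,s8} | {s2,s3,s4,s7,s9,s10,s11}.
Refine {s0,s1,s5,s6,s8} on symbol 0: members go to different blocks, giving {s1,s5,s6} and {s0,s8}.
On input 0, block {s2,s3,s4,s7,s9,s10,s11} splits into {s3,s7,s9,s11} and {s2,s4,s10}.
On input 1, block {s3,s7,s9,s11} splits into {s3,s7,s11} and {s9}.
The partition is now stable with 5 blocks: {s1,s5,s6} | {s3,s7,s11} | {s0,s8} | {s2,s4,s10} | {s9}.
The equivalence class containing s6 is {s1,s5,s6}, of size 3.

3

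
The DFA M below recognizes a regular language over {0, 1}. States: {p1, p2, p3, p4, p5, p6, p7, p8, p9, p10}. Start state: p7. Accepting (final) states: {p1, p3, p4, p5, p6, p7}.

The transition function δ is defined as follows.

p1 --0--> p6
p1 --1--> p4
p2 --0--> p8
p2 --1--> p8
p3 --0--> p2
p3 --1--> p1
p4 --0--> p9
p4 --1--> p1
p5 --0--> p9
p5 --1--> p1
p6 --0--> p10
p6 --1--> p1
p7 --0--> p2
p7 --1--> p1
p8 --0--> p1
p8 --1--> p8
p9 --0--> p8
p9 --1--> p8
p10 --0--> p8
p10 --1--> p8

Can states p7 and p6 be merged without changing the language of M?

First remove the unreachable states {p3,p5}; 8 states remain.
Initial partition by acceptance: {p1,p4,p6,p7} | {p2,p8,p9,p10}.
On input 0, block {p1,p4,p6,p7} splits into {p4,p6,p7} and {p1}.
On input 0, block {p2,p8,p9,p10} splits into {p2,p9,p10} and {p8}.
The partition is now stable with 4 blocks: {p4,p6,p7} | {p2,p9,p10} | {p1} | {p8}.
p7 and p6 lie in the same block of the stable partition, so they are equivalent — no string distinguishes them.

Yes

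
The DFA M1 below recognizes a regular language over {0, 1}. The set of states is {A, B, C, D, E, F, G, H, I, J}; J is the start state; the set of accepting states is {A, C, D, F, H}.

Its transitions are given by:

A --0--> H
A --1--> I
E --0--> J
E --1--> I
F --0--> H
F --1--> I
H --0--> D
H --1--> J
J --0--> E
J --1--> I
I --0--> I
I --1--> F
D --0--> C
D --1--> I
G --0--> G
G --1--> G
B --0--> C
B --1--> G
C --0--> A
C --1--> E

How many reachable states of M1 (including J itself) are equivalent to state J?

First remove the unreachable states {B,G}; 8 states remain.
Initial partition by acceptance: {A,C,D,F,H} | {E,I,J}.
Refine {E,I,J} on symbol 1: members go to different blocks, giving {E,J} and {I}.
On input 1, block {A,C,D,F,H} splits into {A,D,F} and {C,H}.
Stable partition: {A,D,F} | {E,J} | {I} | {C,H} — 4 equivalence classes.
State J belongs to the block {E,J}, which has 2 states.

2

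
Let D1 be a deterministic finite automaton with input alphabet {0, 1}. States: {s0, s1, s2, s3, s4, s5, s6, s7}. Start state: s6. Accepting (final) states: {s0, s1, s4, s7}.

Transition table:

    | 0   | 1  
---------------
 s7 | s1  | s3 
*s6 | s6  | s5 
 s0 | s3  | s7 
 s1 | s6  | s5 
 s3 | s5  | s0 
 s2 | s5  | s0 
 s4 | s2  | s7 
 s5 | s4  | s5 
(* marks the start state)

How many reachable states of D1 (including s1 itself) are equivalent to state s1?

1

Every state is reachable, so we keep all 8.
Initial partition by acceptance: {s0,s1,s4,s7} | {s2,s3,s5,s6}.
On input 0, block {s0,s1,s4,s7} splits into {s0,s1,s4} and {s7}.
On input 1, block {s0,s1,s4} splits into {s0,s4} and {s1}.
On input 0, block {s2,s3,s5,s6} splits into {s2,s3,s6} and {s5}.
On input 0, block {s2,s3,s6} splits into {s2,s3} and {s6}.
No further refinement is possible. Final partition (6 blocks): {s0,s4} | {s2,s3} | {s7} | {s1} | {s5} | {s6}.
State s1 belongs to the block {s1}, which has 1 states.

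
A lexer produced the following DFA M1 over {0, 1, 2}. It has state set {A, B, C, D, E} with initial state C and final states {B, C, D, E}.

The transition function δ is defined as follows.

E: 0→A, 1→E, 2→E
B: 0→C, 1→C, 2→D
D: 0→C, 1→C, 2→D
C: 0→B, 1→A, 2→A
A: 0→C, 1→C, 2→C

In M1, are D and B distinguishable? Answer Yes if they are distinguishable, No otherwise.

First remove the unreachable states {E}; 4 states remain.
Initial partition by acceptance: {B,C,D} | {A}.
Split {B,C,D} by δ(·,1) → {B,D} and {C}.
Stable partition: {B,D} | {A} | {C} — 3 equivalence classes.
D and B lie in the same block of the stable partition, so they are equivalent — no string distinguishes them.

No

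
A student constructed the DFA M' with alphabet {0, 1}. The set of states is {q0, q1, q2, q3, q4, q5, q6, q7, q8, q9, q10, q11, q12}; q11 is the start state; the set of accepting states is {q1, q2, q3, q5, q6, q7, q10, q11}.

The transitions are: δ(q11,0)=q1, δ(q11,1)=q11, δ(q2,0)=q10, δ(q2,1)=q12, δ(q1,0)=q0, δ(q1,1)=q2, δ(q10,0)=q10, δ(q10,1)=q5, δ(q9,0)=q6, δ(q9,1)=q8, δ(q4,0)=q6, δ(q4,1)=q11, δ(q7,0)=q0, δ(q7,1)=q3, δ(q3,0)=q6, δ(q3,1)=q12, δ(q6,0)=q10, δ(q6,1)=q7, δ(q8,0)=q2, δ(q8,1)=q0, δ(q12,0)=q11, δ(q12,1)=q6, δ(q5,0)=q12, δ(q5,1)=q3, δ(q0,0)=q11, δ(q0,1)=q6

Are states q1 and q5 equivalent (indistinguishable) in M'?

Yes

First remove the unreachable states {q4,q8,q9}; 10 states remain.
Start with accepting vs non-accepting: {q1,q2,q3,q5,q6,q7,q10,q11} | {q0,q12}.
Refine {q1,q2,q3,q5,q6,q7,q10,q11} on symbol 0: members go to different blocks, giving {q2,q3,q6,q10,q11} and {q1,q5,q7}.
Refine {q2,q3,q6,q10,q11} on symbol 0: members go to different blocks, giving {q2,q3,q6,q10} and {q11}.
Split {q2,q3,q6,q10} by δ(·,1) → {q2,q3} and {q6,q10}.
The partition is now stable with 5 blocks: {q2,q3} | {q0,q12} | {q1,q5,q7} | {q11} | {q6,q10}.
q1 and q5 lie in the same block of the stable partition, so they are equivalent — no string distinguishes them.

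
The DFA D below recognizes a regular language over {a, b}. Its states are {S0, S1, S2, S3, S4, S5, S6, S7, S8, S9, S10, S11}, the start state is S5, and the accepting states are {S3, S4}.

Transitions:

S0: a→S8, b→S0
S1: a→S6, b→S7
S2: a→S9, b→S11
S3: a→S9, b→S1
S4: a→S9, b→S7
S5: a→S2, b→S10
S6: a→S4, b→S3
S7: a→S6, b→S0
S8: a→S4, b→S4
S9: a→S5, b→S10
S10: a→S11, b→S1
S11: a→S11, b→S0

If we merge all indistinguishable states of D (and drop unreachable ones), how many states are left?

Start with accepting vs non-accepting: {S3,S4} | {S0,S1,S2,S5,S6,S7,S8,S9,S10,S11}.
On input a, block {S0,S1,S2,S5,S6,S7,S8,S9,S10,S11} splits into {S0,S1,S2,S5,S7,S9,S10,S11} and {S6,S8}.
Refine {S0,S1,S2,S5,S7,S9,S10,S11} on symbol a: members go to different blocks, giving {S2,S5,S9,S10,S11} and {S0,S1,S7}.
Refine {S2,S5,S9,S10,S11} on symbol b: members go to different blocks, giving {S2,S5,S9} and {S10,S11}.
Stable partition: {S3,S4} | {S2,S5,S9} | {S6,S8} | {S0,S1,S7} | {S10,S11} — 5 equivalence classes.

5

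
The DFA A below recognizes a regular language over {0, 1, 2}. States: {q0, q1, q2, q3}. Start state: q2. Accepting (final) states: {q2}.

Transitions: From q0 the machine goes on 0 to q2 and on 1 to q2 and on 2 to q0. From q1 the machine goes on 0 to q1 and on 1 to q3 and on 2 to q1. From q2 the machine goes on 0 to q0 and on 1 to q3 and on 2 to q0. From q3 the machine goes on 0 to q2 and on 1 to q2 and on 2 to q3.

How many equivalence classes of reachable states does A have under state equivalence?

Reachable states from the start: {q0,q2,q3}. Unreachable: {q1} — drop them.
P0 = {q2} | {q0,q3}.
The partition is now stable with 2 blocks: {q2} | {q0,q3}.

2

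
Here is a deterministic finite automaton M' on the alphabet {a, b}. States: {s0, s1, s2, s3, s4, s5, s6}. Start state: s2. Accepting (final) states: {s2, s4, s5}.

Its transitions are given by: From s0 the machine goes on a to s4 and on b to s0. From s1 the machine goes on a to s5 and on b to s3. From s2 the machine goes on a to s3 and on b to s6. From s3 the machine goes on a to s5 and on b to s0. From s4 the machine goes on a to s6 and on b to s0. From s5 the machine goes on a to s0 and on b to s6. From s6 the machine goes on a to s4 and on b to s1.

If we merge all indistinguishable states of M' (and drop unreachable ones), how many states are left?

2

Start with accepting vs non-accepting: {s2,s4,s5} | {s0,s1,s3,s6}.
No further refinement is possible. Final partition (2 blocks): {s2,s4,s5} | {s0,s1,s3,s6}.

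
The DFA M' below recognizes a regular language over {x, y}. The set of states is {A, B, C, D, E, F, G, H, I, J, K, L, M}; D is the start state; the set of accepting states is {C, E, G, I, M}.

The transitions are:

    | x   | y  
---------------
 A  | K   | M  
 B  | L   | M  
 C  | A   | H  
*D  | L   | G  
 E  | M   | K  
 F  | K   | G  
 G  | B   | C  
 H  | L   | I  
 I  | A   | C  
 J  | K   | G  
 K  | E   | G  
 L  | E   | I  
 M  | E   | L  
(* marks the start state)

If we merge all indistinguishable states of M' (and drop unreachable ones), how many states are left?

6

First remove the unreachable states {F,J}; 11 states remain.
Initial partition by acceptance: {C,E,G,I,M} | {A,B,D,H,K,L}.
On input x, block {C,E,G,I,M} splits into {C,G,I} and {E,M}.
Refine {C,G,I} on symbol y: members go to different blocks, giving {G,I} and {C}.
On input x, block {A,B,D,H,K,L} splits into {A,B,D,H} and {K,L}.
On input y, block {A,B,D,H} splits into {A,B} and {D,H}.
Stable partition: {G,I} | {A,B} | {E,M} | {C} | {K,L} | {D,H} — 6 equivalence classes.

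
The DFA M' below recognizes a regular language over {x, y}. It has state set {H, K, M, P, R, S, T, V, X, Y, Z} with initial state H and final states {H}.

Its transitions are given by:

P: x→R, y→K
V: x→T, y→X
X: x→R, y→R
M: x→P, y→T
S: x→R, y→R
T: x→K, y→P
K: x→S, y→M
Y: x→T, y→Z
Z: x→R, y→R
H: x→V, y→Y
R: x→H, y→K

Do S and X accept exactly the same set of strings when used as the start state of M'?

Yes

P0 = {H} | {K,M,P,R,S,T,V,X,Y,Z}.
On input x, block {K,M,P,R,S,T,V,X,Y,Z} splits into {K,M,P,S,T,V,X,Y,Z} and {R}.
Refine {K,M,P,S,T,V,X,Y,Z} on symbol x: members go to different blocks, giving {K,M,T,V,Y} and {P,S,X,Z}.
On input x, block {K,M,T,V,Y} splits into {T,V,Y} and {K,M}.
On input x, block {T,V,Y} splits into {V,Y} and {T}.
On input y, block {P,S,X,Z} splits into {S,X,Z} and {P}.
Refine {K,M} on symbol x: members go to different blocks, giving {M} and {K}.
Stable partition: {H} | {V,Y} | {R} | {S,X,Z} | {M} | {T} | {P} | {K} — 8 equivalence classes.
S and X lie in the same block of the stable partition, so they are equivalent — no string distinguishes them.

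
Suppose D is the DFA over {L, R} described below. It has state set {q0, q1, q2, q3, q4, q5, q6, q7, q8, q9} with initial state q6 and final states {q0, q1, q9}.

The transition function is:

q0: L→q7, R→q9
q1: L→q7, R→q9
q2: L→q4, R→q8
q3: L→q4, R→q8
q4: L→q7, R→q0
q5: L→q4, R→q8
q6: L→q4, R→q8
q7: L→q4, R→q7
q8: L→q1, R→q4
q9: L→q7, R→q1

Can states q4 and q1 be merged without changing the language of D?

No

Reachable states from the start: {q0,q1,q4,q6,q7,q8,q9}. Unreachable: {q2,q3,q5} — drop them.
Start with accepting vs non-accepting: {q0,q1,q9} | {q4,q6,q7,q8}.
On input L, block {q4,q6,q7,q8} splits into {q4,q6,q7} and {q8}.
Split {q4,q6,q7} by δ(·,R) → {q4} and {q6} and {q7}.
No further refinement is possible. Final partition (5 blocks): {q0,q1,q9} | {q4} | {q8} | {q6} | {q7}.
q4 and q1 end up in different blocks, so they are distinguishable. For instance, the string 'ε' is accepted from only q1.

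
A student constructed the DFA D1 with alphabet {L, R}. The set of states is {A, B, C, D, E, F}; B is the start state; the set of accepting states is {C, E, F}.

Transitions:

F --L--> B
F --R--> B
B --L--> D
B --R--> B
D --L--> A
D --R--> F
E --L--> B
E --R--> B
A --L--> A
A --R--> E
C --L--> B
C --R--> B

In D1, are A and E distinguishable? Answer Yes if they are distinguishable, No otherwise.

Reachable states from the start: {A,B,D,E,F}. Unreachable: {C} — drop them.
Initial partition by acceptance: {E,F} | {A,B,D}.
Refine {A,B,D} on symbol R: members go to different blocks, giving {A,D} and {B}.
Stable partition: {E,F} | {A,D} | {B} — 3 equivalence classes.
A and E end up in different blocks, so they are distinguishable. For instance, the string 'ε' is accepted from only E.

Yes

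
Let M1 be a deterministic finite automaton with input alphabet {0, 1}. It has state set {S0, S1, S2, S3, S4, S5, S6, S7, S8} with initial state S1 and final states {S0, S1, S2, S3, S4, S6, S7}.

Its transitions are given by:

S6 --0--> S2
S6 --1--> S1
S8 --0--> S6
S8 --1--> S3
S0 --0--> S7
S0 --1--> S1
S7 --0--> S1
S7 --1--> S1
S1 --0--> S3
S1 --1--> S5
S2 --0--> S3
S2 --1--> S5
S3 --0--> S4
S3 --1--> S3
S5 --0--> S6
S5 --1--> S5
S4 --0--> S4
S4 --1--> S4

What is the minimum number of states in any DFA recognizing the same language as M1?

States {S0,S7,S8} cannot be reached from the start state, so discard them.
Start with accepting vs non-accepting: {S1,S2,S3,S4,S6} | {S5}.
Refine {S1,S2,S3,S4,S6} on symbol 1: members go to different blocks, giving {S3,S4,S6} and {S1,S2}.
Split {S3,S4,S6} by δ(·,0) → {S3,S4} and {S6}.
Stable partition: {S3,S4} | {S5} | {S1,S2} | {S6} — 4 equivalence classes.

4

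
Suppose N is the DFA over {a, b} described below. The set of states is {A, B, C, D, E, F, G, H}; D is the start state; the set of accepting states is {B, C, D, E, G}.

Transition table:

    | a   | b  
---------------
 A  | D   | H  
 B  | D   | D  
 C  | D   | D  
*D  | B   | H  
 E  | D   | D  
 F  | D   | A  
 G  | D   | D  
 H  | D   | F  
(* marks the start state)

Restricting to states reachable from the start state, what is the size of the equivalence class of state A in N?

First remove the unreachable states {C,E,G}; 5 states remain.
Start with accepting vs non-accepting: {B,D} | {A,F,H}.
Refine {B,D} on symbol b: members go to different blocks, giving {B} and {D}.
The partition is now stable with 3 blocks: {B} | {A,F,H} | {D}.
The equivalence class containing A is {A,F,H}, of size 3.

3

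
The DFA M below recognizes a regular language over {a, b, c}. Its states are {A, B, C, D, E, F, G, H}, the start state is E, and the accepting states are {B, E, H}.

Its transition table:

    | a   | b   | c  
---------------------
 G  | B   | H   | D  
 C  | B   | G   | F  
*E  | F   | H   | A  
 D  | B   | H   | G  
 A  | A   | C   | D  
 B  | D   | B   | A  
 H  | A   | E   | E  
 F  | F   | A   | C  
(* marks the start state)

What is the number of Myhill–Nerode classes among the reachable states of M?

7

All states are reachable from the start state.
Start with accepting vs non-accepting: {B,E,H} | {A,C,D,F,G}.
Split {B,E,H} by δ(·,c) → {B,E} and {H}.
Split {B,E} by δ(·,b) → {B} and {E}.
Split {A,C,D,F,G} by δ(·,a) → {C,D,G} and {A,F}.
Refine {C,D,G} on symbol b: members go to different blocks, giving {D,G} and {C}.
On input b, block {A,F} splits into {A} and {F}.
The partition is now stable with 7 blocks: {B} | {D,G} | {H} | {E} | {A} | {C} | {F}.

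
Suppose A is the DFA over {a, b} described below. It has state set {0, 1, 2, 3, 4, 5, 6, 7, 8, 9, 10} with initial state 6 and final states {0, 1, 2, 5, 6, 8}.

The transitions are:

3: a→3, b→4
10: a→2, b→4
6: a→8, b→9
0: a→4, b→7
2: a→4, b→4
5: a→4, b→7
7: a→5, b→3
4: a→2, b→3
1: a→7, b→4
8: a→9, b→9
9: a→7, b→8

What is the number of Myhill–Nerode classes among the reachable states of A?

States {0,1,10} cannot be reached from the start state, so discard them.
P0 = {2,5,6,8} | {3,4,7,9}.
Split {2,5,6,8} by δ(·,a) → {2,5,8} and {6}.
Refine {3,4,7,9} on symbol a: members go to different blocks, giving {3,9} and {4,7}.
Refine {2,5,8} on symbol a: members go to different blocks, giving {2,5} and {8}.
Split {3,9} by δ(·,a) → {3} and {9}.
Stable partition: {2,5} | {3} | {6} | {4,7} | {8} | {9} — 6 equivalence classes.

6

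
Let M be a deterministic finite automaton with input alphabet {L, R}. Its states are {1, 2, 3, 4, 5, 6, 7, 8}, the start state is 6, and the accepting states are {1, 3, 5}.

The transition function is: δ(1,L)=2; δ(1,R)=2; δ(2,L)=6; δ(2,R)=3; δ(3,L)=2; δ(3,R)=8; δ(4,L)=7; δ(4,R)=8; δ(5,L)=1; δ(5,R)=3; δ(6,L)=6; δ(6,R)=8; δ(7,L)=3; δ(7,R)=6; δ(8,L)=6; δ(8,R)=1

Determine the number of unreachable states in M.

3

Starting at 6 and following transitions, the reachable set is {1, 2, 3, 6, 8}. That leaves 4, 5, 7 unreachable — 3 in total.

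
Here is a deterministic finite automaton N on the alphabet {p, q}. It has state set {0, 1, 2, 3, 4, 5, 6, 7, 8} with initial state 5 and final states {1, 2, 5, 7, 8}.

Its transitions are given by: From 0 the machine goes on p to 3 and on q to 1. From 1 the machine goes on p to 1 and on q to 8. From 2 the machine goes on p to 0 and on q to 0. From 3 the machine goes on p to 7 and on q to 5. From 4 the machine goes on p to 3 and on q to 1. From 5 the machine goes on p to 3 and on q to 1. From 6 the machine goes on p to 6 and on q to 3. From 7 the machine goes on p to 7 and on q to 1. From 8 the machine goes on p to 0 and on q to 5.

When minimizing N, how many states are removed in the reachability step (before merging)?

3

Starting at 5 and following transitions, the reachable set is {0, 1, 3, 5, 7, 8}. That leaves 2, 4, 6 unreachable — 3 in total.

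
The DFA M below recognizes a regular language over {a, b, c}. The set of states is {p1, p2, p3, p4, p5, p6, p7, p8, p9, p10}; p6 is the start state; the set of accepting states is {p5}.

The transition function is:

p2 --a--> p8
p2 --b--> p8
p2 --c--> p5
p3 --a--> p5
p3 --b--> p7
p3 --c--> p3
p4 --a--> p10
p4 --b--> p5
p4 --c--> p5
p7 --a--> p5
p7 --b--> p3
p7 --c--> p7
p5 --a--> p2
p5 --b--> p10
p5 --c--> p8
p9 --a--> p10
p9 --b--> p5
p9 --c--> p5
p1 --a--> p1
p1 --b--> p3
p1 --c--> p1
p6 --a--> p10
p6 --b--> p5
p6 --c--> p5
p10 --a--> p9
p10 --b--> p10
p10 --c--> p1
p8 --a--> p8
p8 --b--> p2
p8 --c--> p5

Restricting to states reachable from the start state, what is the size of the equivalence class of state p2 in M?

2

Reachable states from the start: {p1,p2,p3,p5,p6,p7,p8,p9,p10}. Unreachable: {p4} — drop them.
Start with accepting vs non-accepting: {p5} | {p1,p2,p3,p6,p7,p8,p9,p10}.
On input a, block {p1,p2,p3,p6,p7,p8,p9,p10} splits into {p1,p2,p6,p8,p9,p10} and {p3,p7}.
Split {p1,p2,p6,p8,p9,p10} by δ(·,b) → {p2,p8,p10} and {p6,p9} and {p1}.
On input a, block {p2,p8,p10} splits into {p2,p8} and {p10}.
The partition is now stable with 6 blocks: {p5} | {p2,p8} | {p3,p7} | {p6,p9} | {p1} | {p10}.
The equivalence class containing p2 is {p2,p8}, of size 2.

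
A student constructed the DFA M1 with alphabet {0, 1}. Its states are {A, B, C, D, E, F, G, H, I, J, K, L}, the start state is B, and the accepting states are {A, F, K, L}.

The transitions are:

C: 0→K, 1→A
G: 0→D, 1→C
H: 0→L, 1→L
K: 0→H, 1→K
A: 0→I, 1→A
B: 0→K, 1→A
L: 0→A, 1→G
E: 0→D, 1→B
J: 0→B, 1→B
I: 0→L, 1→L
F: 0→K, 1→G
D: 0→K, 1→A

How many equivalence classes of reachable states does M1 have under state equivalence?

States {E,F,J} cannot be reached from the start state, so discard them.
Initial partition by acceptance: {A,K,L} | {B,C,D,G,H,I}.
On input 0, block {A,K,L} splits into {A,K} and {L}.
On input 0, block {B,C,D,G,H,I} splits into {B,C,D} and {H,I} and {G}.
The partition is now stable with 5 blocks: {A,K} | {B,C,D} | {L} | {H,I} | {G}.

5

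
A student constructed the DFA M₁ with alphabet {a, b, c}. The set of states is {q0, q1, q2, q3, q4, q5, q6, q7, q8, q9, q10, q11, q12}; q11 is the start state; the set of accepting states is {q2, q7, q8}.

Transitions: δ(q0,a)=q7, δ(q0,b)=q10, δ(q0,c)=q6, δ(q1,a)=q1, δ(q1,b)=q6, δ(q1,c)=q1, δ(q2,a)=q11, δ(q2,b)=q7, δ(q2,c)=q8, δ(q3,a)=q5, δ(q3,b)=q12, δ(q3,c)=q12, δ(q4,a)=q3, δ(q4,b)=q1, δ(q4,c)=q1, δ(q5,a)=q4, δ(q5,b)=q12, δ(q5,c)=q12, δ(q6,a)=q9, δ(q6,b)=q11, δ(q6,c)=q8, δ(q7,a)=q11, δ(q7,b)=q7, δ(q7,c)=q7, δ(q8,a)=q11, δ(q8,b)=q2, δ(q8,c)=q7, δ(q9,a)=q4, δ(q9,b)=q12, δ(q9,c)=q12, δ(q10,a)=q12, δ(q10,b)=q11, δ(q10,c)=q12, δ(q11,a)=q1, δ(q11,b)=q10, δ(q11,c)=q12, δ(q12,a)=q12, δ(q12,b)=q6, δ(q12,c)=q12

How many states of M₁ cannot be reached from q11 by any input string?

1

Starting at q11 and following transitions, the reachable set is {q1, q2, q3, q4, q5, q6, q7, q8, q9, q10, q11, q12}. That leaves q0 unreachable — 1 in total.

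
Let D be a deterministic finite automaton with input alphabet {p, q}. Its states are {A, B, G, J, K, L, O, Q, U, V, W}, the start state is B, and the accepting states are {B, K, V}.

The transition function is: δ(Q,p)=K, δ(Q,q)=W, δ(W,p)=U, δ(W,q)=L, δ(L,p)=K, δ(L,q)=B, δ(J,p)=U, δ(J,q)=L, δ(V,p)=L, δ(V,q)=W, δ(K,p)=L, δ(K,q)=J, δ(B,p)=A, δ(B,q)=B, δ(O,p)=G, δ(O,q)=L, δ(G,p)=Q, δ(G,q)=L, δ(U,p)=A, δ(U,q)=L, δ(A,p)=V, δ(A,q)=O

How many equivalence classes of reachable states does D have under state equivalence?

6

All states are reachable from the start state.
Initial partition by acceptance: {B,K,V} | {A,G,J,L,O,Q,U,W}.
Split {B,K,V} by δ(·,q) → {K,V} and {B}.
Refine {A,G,J,L,O,Q,U,W} on symbol p: members go to different blocks, giving {G,J,O,U,W} and {A,L,Q}.
On input p, block {G,J,O,U,W} splits into {J,O,W} and {G,U}.
On input q, block {A,L,Q} splits into {A,Q} and {L}.
The partition is now stable with 6 blocks: {K,V} | {J,O,W} | {B} | {A,Q} | {G,U} | {L}.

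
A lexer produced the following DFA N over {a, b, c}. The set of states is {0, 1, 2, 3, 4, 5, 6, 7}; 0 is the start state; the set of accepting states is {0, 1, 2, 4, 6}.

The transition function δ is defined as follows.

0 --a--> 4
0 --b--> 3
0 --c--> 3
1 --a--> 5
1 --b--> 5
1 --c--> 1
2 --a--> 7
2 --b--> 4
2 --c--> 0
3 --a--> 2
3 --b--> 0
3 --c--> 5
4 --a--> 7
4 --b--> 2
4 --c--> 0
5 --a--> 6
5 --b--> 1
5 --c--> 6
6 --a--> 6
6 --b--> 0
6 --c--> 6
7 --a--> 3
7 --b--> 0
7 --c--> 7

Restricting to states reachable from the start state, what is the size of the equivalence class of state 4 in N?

2

All states are reachable from the start state.
Start with accepting vs non-accepting: {0,1,2,4,6} | {3,5,7}.
On input a, block {0,1,2,4,6} splits into {1,2,4} and {0,6}.
On input b, block {1,2,4} splits into {2,4} and {1}.
Refine {3,5,7} on symbol a: members go to different blocks, giving {3} and {5} and {7}.
On input a, block {0,6} splits into {0} and {6}.
The partition is now stable with 7 blocks: {2,4} | {3} | {0} | {1} | {5} | {7} | {6}.
The equivalence class containing 4 is {2,4}, of size 2.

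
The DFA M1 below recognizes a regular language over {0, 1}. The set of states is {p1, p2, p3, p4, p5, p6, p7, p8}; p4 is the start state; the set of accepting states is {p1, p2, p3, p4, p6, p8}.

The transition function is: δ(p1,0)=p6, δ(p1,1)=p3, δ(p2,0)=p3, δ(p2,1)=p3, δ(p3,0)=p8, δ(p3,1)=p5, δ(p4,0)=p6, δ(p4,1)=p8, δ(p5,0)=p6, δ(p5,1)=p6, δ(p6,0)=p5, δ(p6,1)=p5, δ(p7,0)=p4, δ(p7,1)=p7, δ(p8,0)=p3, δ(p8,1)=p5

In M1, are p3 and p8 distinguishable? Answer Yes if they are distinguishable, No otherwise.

No

First remove the unreachable states {p1,p2,p7}; 5 states remain.
Initial partition by acceptance: {p3,p4,p6,p8} | {p5}.
On input 0, block {p3,p4,p6,p8} splits into {p3,p4,p8} and {p6}.
Refine {p3,p4,p8} on symbol 0: members go to different blocks, giving {p3,p8} and {p4}.
No further refinement is possible. Final partition (4 blocks): {p3,p8} | {p5} | {p6} | {p4}.
p3 and p8 lie in the same block of the stable partition, so they are equivalent — no string distinguishes them.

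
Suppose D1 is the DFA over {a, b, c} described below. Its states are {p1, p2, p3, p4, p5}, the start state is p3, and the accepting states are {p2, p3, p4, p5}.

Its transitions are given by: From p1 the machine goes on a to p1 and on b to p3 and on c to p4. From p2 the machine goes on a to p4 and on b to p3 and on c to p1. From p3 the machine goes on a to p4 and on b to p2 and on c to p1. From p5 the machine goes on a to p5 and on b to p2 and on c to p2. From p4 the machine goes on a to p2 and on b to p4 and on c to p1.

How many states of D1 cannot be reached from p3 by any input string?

1

BFS from p3 reaches {p1, p2, p3, p4}; the 1 state(s) p5 are never visited.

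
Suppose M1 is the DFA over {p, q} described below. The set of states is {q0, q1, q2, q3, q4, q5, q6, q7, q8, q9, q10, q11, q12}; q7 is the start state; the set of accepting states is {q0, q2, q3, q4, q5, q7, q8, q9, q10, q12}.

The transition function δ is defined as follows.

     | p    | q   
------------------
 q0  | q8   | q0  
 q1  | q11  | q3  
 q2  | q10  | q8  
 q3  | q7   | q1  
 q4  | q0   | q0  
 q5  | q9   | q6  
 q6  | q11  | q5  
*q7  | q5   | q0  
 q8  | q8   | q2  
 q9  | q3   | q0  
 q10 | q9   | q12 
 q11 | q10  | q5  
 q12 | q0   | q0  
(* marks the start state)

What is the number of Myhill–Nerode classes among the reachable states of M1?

States {q4} cannot be reached from the start state, so discard them.
Start with accepting vs non-accepting: {q0,q2,q3,q5,q7,q8,q9,q10,q12} | {q1,q6,q11}.
On input q, block {q0,q2,q3,q5,q7,q8,q9,q10,q12} splits into {q0,q2,q7,q8,q9,q10,q12} and {q3,q5}.
Refine {q0,q2,q7,q8,q9,q10,q12} on symbol p: members go to different blocks, giving {q0,q2,q8,q10,q12} and {q7,q9}.
Refine {q0,q2,q8,q10,q12} on symbol p: members go to different blocks, giving {q0,q2,q8,q12} and {q10}.
On input p, block {q0,q2,q8,q12} splits into {q0,q8,q12} and {q2}.
On input q, block {q0,q8,q12} splits into {q0,q12} and {q8}.
On input p, block {q0,q12} splits into {q0} and {q12}.
Split {q1,q6,q11} by δ(·,p) → {q1,q6} and {q11}.
Stable partition: {q0} | {q1,q6} | {q3,q5} | {q7,q9} | {q10} | {q2} | {q8} | {q12} | {q11} — 9 equivalence classes.

9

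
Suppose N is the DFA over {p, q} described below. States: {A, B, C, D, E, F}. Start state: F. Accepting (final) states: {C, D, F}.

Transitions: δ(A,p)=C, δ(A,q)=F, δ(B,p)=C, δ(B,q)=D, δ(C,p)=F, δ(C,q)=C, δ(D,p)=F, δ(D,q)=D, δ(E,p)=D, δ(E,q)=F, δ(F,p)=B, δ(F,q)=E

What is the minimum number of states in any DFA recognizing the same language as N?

4

First remove the unreachable states {A}; 5 states remain.
Start with accepting vs non-accepting: {C,D,F} | {B,E}.
On input p, block {C,D,F} splits into {C,D} and {F}.
Split {B,E} by δ(·,q) → {B} and {E}.
The partition is now stable with 4 blocks: {C,D} | {B} | {F} | {E}.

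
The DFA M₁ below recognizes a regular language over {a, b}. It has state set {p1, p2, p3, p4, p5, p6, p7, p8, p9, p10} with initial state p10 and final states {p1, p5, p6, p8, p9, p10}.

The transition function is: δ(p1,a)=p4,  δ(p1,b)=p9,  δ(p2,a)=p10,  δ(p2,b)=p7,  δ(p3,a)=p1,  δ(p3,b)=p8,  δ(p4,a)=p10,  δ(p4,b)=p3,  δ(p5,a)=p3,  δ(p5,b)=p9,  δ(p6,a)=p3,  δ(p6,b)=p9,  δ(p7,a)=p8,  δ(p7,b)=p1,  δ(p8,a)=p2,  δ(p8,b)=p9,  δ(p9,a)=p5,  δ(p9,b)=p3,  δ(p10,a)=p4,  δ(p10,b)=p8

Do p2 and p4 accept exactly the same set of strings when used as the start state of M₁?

First remove the unreachable states {p6}; 9 states remain.
P0 = {p1,p5,p8,p9,p10} | {p2,p3,p4,p7}.
Split {p1,p5,p8,p9,p10} by δ(·,a) → {p1,p5,p8,p10} and {p9}.
Refine {p1,p5,p8,p10} on symbol b: members go to different blocks, giving {p1,p5,p8} and {p10}.
On input a, block {p2,p3,p4,p7} splits into {p2,p4} and {p3,p7}.
Split {p1,p5,p8} by δ(·,a) → {p1,p8} and {p5}.
No further refinement is possible. Final partition (6 blocks): {p1,p8} | {p2,p4} | {p9} | {p10} | {p3,p7} | {p5}.
p2 and p4 lie in the same block of the stable partition, so they are equivalent — no string distinguishes them.

Yes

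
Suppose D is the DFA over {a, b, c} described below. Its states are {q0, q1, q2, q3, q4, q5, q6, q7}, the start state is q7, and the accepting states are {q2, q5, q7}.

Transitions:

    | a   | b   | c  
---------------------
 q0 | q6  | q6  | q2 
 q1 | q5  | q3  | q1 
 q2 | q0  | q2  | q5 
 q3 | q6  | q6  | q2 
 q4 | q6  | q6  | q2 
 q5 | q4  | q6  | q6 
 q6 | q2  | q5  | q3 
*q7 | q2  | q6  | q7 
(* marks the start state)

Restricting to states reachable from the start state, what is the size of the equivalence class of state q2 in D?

1

Reachable states from the start: {q0,q2,q3,q4,q5,q6,q7}. Unreachable: {q1} — drop them.
Initial partition by acceptance: {q2,q5,q7} | {q0,q3,q4,q6}.
Split {q2,q5,q7} by δ(·,a) → {q2,q5} and {q7}.
Split {q2,q5} by δ(·,b) → {q2} and {q5}.
Refine {q0,q3,q4,q6} on symbol a: members go to different blocks, giving {q0,q3,q4} and {q6}.
No further refinement is possible. Final partition (5 blocks): {q2} | {q0,q3,q4} | {q7} | {q5} | {q6}.
State q2 belongs to the block {q2}, which has 1 states.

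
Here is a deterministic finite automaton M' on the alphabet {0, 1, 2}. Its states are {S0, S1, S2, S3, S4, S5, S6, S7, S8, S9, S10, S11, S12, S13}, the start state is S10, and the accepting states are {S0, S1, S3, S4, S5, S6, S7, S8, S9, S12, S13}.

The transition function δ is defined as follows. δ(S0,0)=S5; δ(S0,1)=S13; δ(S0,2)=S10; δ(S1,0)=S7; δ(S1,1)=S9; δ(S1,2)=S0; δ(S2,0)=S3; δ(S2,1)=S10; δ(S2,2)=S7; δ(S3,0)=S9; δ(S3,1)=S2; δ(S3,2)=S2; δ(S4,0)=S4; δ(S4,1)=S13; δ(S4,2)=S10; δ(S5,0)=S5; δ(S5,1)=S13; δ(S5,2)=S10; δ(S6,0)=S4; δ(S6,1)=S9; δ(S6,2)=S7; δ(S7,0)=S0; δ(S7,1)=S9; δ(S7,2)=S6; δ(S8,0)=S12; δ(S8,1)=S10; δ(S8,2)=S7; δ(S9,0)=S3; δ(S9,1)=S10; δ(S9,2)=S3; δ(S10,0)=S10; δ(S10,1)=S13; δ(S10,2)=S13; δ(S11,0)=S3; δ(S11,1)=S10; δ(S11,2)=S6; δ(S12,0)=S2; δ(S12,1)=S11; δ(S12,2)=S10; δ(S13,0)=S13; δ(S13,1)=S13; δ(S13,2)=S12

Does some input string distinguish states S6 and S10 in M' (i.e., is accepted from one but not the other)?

First remove the unreachable states {S1,S8}; 12 states remain.
P0 = {S0,S3,S4,S5,S6,S7,S9,S12,S13} | {S2,S10,S11}.
Split {S0,S3,S4,S5,S6,S7,S9,S12,S13} by δ(·,0) → {S0,S3,S4,S5,S6,S7,S9,S13} and {S12}.
On input 1, block {S0,S3,S4,S5,S6,S7,S9,S13} splits into {S0,S4,S5,S6,S7,S13} and {S3,S9}.
Split {S0,S4,S5,S6,S7,S13} by δ(·,1) → {S0,S4,S5,S13} and {S6,S7}.
Refine {S0,S4,S5,S13} on symbol 2: members go to different blocks, giving {S0,S4,S5} and {S13}.
Split {S2,S10,S11} by δ(·,0) → {S2,S11} and {S10}.
Split {S3,S9} by δ(·,1) → {S3} and {S9}.
The partition is now stable with 8 blocks: {S0,S4,S5} | {S2,S11} | {S12} | {S3} | {S6,S7} | {S13} | {S10} | {S9}.
S6 and S10 end up in different blocks, so they are distinguishable. For instance, the string 'ε' is accepted from only S6.

Yes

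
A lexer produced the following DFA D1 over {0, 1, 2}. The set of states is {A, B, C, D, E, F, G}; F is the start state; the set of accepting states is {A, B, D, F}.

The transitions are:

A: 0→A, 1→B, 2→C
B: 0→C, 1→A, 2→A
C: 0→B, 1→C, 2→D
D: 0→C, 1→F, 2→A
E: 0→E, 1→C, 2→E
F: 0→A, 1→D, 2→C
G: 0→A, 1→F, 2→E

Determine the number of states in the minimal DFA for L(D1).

3

States {E,G} cannot be reached from the start state, so discard them.
Initial partition by acceptance: {A,B,D,F} | {C}.
On input 0, block {A,B,D,F} splits into {A,F} and {B,D}.
No further refinement is possible. Final partition (3 blocks): {A,F} | {C} | {B,D}.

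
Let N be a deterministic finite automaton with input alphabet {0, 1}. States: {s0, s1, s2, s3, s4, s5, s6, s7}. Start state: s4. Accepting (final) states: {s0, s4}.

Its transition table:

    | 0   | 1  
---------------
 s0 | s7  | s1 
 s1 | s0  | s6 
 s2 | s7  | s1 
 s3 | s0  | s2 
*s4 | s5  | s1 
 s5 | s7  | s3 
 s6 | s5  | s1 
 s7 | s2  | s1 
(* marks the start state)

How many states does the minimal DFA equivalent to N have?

Initial partition by acceptance: {s0,s4} | {s1,s2,s3,s5,s6,s7}.
On input 0, block {s1,s2,s3,s5,s6,s7} splits into {s2,s5,s6,s7} and {s1,s3}.
The partition is now stable with 3 blocks: {s0,s4} | {s2,s5,s6,s7} | {s1,s3}.

3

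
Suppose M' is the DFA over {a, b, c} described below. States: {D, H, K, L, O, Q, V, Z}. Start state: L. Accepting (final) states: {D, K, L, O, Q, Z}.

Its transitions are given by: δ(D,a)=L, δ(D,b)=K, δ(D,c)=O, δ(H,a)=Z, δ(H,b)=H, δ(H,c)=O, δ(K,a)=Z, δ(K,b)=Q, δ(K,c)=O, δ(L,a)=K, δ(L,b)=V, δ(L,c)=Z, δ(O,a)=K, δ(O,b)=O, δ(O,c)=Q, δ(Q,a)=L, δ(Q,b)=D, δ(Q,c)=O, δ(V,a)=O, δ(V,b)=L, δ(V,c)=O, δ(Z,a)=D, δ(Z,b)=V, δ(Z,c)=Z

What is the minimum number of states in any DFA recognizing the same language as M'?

4

States {H} cannot be reached from the start state, so discard them.
P0 = {D,K,L,O,Q,Z} | {V}.
Refine {D,K,L,O,Q,Z} on symbol b: members go to different blocks, giving {D,K,O,Q} and {L,Z}.
Refine {D,K,O,Q} on symbol a: members go to different blocks, giving {D,K,Q} and {O}.
No further refinement is possible. Final partition (4 blocks): {D,K,Q} | {V} | {L,Z} | {O}.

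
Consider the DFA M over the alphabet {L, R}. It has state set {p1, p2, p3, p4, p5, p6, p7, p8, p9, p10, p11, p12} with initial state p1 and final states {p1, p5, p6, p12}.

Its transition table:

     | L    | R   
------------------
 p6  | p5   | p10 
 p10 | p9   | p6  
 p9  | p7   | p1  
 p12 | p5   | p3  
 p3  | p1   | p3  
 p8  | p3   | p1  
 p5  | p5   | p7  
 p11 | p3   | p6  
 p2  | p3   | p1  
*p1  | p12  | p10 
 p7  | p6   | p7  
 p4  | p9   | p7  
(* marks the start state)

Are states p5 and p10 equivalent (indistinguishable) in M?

No

Reachable states from the start: {p1,p3,p5,p6,p7,p9,p10,p12}. Unreachable: {p2,p4,p8,p11} — drop them.
P0 = {p1,p5,p6,p12} | {p3,p7,p9,p10}.
Split {p3,p7,p9,p10} by δ(·,L) → {p3,p7} and {p9,p10}.
On input R, block {p1,p5,p6,p12} splits into {p1,p6} and {p5,p12}.
Refine {p9,p10} on symbol L: members go to different blocks, giving {p9} and {p10}.
The partition is now stable with 5 blocks: {p1,p6} | {p3,p7} | {p9} | {p5,p12} | {p10}.
p5 and p10 end up in different blocks, so they are distinguishable. For instance, the string 'ε' is accepted from only p5.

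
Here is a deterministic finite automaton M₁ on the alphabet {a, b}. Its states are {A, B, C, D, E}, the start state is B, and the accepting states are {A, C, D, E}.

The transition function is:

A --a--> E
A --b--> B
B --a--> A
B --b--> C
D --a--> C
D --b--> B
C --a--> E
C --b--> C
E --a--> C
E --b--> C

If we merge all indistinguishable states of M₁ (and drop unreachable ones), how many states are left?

First remove the unreachable states {D}; 4 states remain.
Start with accepting vs non-accepting: {A,C,E} | {B}.
Refine {A,C,E} on symbol b: members go to different blocks, giving {C,E} and {A}.
No further refinement is possible. Final partition (3 blocks): {C,E} | {B} | {A}.

3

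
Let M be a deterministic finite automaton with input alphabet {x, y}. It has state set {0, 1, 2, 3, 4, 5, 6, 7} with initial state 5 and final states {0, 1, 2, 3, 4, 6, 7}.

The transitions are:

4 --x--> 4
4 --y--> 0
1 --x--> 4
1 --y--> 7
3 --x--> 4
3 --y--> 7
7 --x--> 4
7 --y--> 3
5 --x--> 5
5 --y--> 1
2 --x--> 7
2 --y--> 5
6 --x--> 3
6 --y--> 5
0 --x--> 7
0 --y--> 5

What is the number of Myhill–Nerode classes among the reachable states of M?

4

States {2,6} cannot be reached from the start state, so discard them.
Start with accepting vs non-accepting: {0,1,3,4,7} | {5}.
On input y, block {0,1,3,4,7} splits into {1,3,4,7} and {0}.
Refine {1,3,4,7} on symbol y: members go to different blocks, giving {1,3,7} and {4}.
Stable partition: {1,3,7} | {5} | {0} | {4} — 4 equivalence classes.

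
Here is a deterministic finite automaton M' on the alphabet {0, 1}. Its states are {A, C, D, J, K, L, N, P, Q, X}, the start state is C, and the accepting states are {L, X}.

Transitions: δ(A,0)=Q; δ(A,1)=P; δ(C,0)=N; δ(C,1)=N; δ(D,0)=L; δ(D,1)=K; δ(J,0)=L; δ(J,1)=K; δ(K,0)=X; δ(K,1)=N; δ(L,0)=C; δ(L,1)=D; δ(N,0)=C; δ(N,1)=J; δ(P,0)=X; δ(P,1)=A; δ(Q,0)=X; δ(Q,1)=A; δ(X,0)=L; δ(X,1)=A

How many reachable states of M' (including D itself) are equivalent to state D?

2

All states are reachable from the start state.
Initial partition by acceptance: {L,X} | {A,C,D,J,K,N,P,Q}.
Refine {L,X} on symbol 0: members go to different blocks, giving {L} and {X}.
Split {A,C,D,J,K,N,P,Q} by δ(·,0) → {A,C,N} and {K,P,Q} and {D,J}.
Refine {A,C,N} on symbol 0: members go to different blocks, giving {C,N} and {A}.
Split {C,N} by δ(·,1) → {C} and {N}.
Refine {K,P,Q} on symbol 1: members go to different blocks, giving {P,Q} and {K}.
Stable partition: {L} | {C} | {X} | {P,Q} | {D,J} | {A} | {N} | {K} — 8 equivalence classes.
State D belongs to the block {D,J}, which has 2 states.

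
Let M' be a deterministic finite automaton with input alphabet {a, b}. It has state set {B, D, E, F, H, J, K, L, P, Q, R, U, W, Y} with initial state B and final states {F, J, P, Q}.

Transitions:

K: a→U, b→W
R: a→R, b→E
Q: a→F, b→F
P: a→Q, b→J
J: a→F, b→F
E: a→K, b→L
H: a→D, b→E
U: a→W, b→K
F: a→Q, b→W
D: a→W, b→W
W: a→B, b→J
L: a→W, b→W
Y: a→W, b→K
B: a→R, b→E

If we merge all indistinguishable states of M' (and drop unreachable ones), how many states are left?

8

States {D,H,P,Y} cannot be reached from the start state, so discard them.
Start with accepting vs non-accepting: {F,J,Q} | {B,E,K,L,R,U,W}.
On input b, block {F,J,Q} splits into {J,Q} and {F}.
Split {B,E,K,L,R,U,W} by δ(·,b) → {B,E,K,L,R,U} and {W}.
Split {B,E,K,L,R,U} by δ(·,a) → {B,E,K,R} and {L,U}.
Refine {B,E,K,R} on symbol a: members go to different blocks, giving {B,E,R} and {K}.
Split {B,E,R} by δ(·,a) → {B,R} and {E}.
Split {L,U} by δ(·,b) → {L} and {U}.
The partition is now stable with 8 blocks: {J,Q} | {B,R} | {F} | {W} | {L} | {K} | {E} | {U}.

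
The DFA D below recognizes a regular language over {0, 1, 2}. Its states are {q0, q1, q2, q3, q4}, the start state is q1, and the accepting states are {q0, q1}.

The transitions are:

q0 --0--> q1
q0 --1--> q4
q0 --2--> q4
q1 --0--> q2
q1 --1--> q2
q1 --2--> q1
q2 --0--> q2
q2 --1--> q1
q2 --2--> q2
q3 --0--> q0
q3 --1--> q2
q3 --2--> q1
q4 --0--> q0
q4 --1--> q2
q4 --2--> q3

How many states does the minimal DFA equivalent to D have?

2

Reachable states from the start: {q1,q2}. Unreachable: {q0,q3,q4} — drop them.
Initial partition by acceptance: {q1} | {q2}.
The partition is now stable with 2 blocks: {q1} | {q2}.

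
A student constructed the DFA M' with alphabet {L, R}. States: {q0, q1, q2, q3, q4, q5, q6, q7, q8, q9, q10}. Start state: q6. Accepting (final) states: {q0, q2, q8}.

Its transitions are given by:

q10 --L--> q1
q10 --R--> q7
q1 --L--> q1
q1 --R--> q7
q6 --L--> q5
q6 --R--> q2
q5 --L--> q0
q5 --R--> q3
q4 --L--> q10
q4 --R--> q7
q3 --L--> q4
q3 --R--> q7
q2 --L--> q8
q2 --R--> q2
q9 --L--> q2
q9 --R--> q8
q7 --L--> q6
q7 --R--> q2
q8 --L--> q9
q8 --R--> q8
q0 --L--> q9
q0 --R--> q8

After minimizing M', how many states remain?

All states are reachable from the start state.
Initial partition by acceptance: {q0,q2,q8} | {q1,q3,q4,q5,q6,q7,q9,q10}.
Refine {q0,q2,q8} on symbol L: members go to different blocks, giving {q0,q8} and {q2}.
Split {q1,q3,q4,q5,q6,q7,q9,q10} by δ(·,L) → {q1,q3,q4,q6,q7,q10} and {q5} and {q9}.
Split {q1,q3,q4,q6,q7,q10} by δ(·,L) → {q1,q3,q4,q7,q10} and {q6}.
Split {q1,q3,q4,q7,q10} by δ(·,L) → {q1,q3,q4,q10} and {q7}.
Stable partition: {q0,q8} | {q1,q3,q4,q10} | {q2} | {q5} | {q9} | {q6} | {q7} — 7 equivalence classes.

7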